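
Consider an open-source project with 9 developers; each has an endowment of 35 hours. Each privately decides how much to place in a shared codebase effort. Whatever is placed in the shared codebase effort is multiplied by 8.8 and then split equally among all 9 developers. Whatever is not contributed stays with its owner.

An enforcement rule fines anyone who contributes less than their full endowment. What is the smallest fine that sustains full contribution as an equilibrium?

0.78 hours

Given the others contribute fully, the best deviation is to contribute 0 (any partial contribution still incurs the fine and gives up units whose private return 0.9778 is below 1).
Deviating from 35 to 0 saves 35 hours but forfeits the deviator's share of the drop in the shared codebase effort: 8.8/9 × 35 = 34.22.
So the deviation gain is 35 − 34.22 = 0.78, and the fine must be at least 0.78 hours to wipe it out.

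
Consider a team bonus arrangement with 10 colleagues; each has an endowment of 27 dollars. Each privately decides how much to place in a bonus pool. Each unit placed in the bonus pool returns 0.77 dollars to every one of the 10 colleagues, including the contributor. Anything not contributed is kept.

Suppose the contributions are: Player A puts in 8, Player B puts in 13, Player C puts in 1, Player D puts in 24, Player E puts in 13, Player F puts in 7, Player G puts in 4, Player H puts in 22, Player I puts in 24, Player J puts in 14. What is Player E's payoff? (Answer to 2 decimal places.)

114.10 dollars

Total contributed: 8 + 13 + 1 + 24 + 13 + 7 + 4 + 22 + 24 + 14 = 130.
Each receives 0.77 × 130 = 100.10 from the bonus pool.
Player E keeps 27 − 13 = 14, so Player E's payoff is 14 + 100.10 = 114.10.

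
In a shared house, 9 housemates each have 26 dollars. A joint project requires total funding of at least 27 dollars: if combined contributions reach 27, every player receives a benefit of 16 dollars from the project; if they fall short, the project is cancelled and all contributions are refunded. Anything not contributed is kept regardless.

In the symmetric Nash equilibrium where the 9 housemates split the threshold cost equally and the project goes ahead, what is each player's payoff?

39 dollars

Equal share of the threshold: 27/9 = 3.
At this profile no one gains by cutting their contribution: any cut drops the total below 27, the project is cancelled, contributions are refunded, and the deviator ends with 26, which is less than 26 − 3 + 16 = 39. Contributing more than 3 just wastes the excess. So contributing exactly 3 is a best response.
Each player's payoff: 26 − 3 + 16 = 39.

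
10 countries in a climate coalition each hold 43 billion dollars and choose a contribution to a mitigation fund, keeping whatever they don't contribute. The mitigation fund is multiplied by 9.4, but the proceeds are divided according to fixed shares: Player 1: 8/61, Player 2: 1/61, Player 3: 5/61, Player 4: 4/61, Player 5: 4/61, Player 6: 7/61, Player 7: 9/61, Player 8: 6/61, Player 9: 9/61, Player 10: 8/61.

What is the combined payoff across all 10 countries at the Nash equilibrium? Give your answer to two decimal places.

Player j's private return per contributed unit is 9.4 × (j's share). Contributing is weakly dominant for j when that share is at least 1/9.4 = 0.1064, and contributing 0 is dominant otherwise.
The shares above 0.1064 belong to Player 1, Player 6, Player 7, Player 9 and Player 10, contributing 43 each; the remaining 5 contribute 0. Total contributed: 215.
The mitigation fund pays out 9.4 × 215 = 2021.00 in total (split across the unequal shares, but the aggregate is all that matters for the group sum).
The 5 free-riders keep 43 each, adding 215. Group total = 215 + 2021.00 = 2236.00.

2236.00 billion dollars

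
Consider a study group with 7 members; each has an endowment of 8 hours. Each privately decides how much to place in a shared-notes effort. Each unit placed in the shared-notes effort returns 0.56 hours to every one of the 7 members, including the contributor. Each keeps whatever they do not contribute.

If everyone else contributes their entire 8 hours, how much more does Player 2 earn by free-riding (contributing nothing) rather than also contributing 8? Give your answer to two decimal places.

3.52 hours

Switching from a contribution of 8 to 0 lets Player 2 keep an extra 8 hours, but lowers the shared-notes effort by 8, which costs Player 2 their own share of that drop: 0.56 × 8 = 4.48.
Net gain = 8 − 4.48 = 3.52. The private return per contributed unit (0.56) is below 1, so free-riding is indeed the best response regardless of what the others do.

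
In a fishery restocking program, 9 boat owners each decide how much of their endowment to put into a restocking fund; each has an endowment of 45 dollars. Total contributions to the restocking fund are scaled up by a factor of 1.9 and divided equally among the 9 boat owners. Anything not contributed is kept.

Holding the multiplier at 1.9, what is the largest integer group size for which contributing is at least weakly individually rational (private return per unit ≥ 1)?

1

Private return per unit is 1.9/(group size), which is ≥ 1 whenever the group size is ≤ 1.9.
The largest such integer is 1.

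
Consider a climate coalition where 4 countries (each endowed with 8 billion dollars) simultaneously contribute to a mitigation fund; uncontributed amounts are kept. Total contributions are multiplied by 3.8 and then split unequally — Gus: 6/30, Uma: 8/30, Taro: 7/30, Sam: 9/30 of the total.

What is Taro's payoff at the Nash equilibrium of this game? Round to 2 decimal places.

A player with share s gets back 3.8·s per unit contributed, so full contribution is dominant for anyone with s > 1/3.8 = 0.2632 and zero contribution is dominant for anyone below.
Uma and Sam are above the threshold, contributing 8 each; the remaining 2 contribute 0. Total contributed: 16.
Taro keeps 8 and receives 3.8 × 16 × 7/30 = 14.19 from the mitigation fund, for a payoff of 22.19.

22.19 billion dollars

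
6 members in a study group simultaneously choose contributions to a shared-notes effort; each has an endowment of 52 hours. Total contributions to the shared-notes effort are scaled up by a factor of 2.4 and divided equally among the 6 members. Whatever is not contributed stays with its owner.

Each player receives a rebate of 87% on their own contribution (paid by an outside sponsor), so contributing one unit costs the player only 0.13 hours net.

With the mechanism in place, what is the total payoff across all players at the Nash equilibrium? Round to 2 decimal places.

With the mechanism, a contributed unit returns (2.4/6) / 0.13 = 3.0769 per unit of net cost to the contributor — now above 1 — so contributing fully is weakly dominant for every player.
At the Nash equilibrium everyone contributes 52. Group total payoff = 6 × (52 × 0.87 + 2.4 × 52) = 1020.24.

1020.24 hours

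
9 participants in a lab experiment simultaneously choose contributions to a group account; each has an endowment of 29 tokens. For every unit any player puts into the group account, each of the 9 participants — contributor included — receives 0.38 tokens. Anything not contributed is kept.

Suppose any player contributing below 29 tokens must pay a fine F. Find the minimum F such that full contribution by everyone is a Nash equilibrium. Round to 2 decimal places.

Given the others contribute fully, the best deviation is to contribute 0 (any partial contribution still incurs the fine and gives up units whose private return 0.38 is below 1).
Deviating from 29 to 0 saves 29 tokens but forfeits the deviator's share of the drop in the group account: 0.38 × 29 = 11.02.
So the deviation gain is 29 − 11.02 = 17.98, and the fine must be at least 17.98 tokens to wipe it out.

17.98 tokens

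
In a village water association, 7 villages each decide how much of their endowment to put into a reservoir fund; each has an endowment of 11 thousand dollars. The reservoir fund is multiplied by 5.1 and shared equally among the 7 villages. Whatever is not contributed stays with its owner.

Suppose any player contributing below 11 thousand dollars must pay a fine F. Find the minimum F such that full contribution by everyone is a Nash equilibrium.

Given the others contribute fully, the best deviation is to contribute 0 (any partial contribution still incurs the fine and gives up units whose private return 0.7286 is below 1).
Deviating from 11 to 0 saves 11 thousand dollars but forfeits the deviator's share of the drop in the reservoir fund: 5.1/7 × 11 = 8.01.
So the deviation gain is 11 − 8.01 = 2.99, and the fine must be at least 2.99 thousand dollars to wipe it out.

2.99 thousand dollars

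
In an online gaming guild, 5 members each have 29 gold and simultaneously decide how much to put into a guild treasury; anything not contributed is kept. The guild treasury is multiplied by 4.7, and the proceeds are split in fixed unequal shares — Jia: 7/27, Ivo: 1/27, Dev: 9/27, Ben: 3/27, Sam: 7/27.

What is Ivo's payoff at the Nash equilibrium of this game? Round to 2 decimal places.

Each unit j contributes comes back to j as 4.7 × (j's share), so j prefers to contribute only if that share exceeds 1/4.7 = 0.2128; otherwise keeping the unit dominates.
Jia, Dev and Sam are above the threshold, contributing 29 each; the remaining 2 contribute 0. Total contributed: 87.
Ivo keeps 29 and receives 4.7 × 87 × 1/27 = 15.14 from the guild treasury, for a payoff of 44.14.

44.14 gold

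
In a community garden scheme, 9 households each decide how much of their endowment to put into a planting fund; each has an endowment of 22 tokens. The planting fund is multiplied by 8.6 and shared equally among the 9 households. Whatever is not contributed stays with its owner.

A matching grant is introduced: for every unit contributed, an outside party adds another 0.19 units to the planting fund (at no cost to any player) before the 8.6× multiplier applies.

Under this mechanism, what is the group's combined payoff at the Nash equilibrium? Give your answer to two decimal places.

Under the mechanism each unit contributed yields 8.6 × 1.19 / 9 = 1.1371 back to its contributor per unit of net cost, which exceeds 1, making full contribution the dominant choice for everyone.
At the Nash equilibrium everyone contributes 22. Group total payoff = 8.6 × 1.19 × 198 = 2026.33.

2026.33 tokens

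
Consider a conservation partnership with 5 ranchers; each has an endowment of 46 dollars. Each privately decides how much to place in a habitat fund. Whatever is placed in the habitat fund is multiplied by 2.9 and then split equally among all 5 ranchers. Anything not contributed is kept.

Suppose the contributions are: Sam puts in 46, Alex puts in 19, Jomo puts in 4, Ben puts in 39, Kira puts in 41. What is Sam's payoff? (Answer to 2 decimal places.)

Total contributed: 46 + 19 + 4 + 39 + 41 = 149.
Each receives 2.9 × 149 / 5 = 86.42 from the habitat fund.
Sam keeps 46 − 46 = 0, so Sam's payoff is 0 + 86.42 = 86.42.

86.42 dollars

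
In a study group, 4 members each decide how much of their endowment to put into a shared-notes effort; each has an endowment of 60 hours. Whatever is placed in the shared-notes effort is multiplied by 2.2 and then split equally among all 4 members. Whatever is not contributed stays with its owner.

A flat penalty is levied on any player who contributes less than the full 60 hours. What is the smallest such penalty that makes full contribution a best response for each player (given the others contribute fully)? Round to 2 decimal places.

27.00 hours

Given the others contribute fully, the best deviation is to contribute 0 (any partial contribution still incurs the fine and gives up units whose private return 0.5500 is below 1).
Deviating from 60 to 0 saves 60 hours but forfeits the deviator's share of the drop in the shared-notes effort: 2.2/4 × 60 = 33.00.
So the deviation gain is 60 − 33.00 = 27.00, and the fine must be at least 27.00 hours to wipe it out.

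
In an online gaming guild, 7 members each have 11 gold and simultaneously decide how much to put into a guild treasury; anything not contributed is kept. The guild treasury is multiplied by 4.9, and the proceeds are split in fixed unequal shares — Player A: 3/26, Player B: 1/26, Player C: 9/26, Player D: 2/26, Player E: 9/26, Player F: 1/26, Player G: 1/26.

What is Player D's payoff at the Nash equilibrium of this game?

19.29 gold

For player j, contributing a unit is worthwhile iff 4.9 × (j's share) ≥ 1, i.e. iff j's share is at least 0.2041.
Player C and Player E are above the threshold, contributing 11 each; the remaining 5 contribute 0. Total contributed: 22.
Player D keeps 11 and receives 4.9 × 22 × 2/26 = 8.29 from the guild treasury, for a payoff of 19.29.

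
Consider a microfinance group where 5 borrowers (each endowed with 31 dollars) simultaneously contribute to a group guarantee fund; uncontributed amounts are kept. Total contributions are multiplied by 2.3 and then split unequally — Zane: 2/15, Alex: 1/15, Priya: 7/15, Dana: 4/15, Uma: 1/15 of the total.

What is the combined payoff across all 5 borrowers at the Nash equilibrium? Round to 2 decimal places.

195.30 dollars

For player j, contributing a unit is worthwhile iff 2.3 × (j's share) ≥ 1, i.e. iff j's share is at least 0.4348.
The only share above 0.4348 is Priya's 7/15, contributing 31; the remaining 4 contribute 0. Total contributed: 31.
The group guarantee fund pays out 2.3 × 31 = 71.30 in total (split across the unequal shares, but the aggregate is all that matters for the group sum).
The 4 free-riders keep 31 each, adding 124. Group total = 124 + 71.30 = 195.30.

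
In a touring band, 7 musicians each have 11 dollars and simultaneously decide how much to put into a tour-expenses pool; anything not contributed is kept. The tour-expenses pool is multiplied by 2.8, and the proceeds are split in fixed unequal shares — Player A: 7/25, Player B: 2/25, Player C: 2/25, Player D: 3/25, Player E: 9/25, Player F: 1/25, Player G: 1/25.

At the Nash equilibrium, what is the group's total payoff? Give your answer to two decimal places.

Player j's private return per contributed unit is 2.8 × (j's share). Contributing is weakly dominant for j when that share is at least 1/2.8 = 0.3571, and contributing 0 is dominant otherwise.
The only share above 0.3571 is Player E's 9/25, contributing 11; the remaining 6 contribute 0. Total contributed: 11.
The tour-expenses pool pays out 2.8 × 11 = 30.80 in total (split across the unequal shares, but the aggregate is all that matters for the group sum).
The 6 free-riders keep 11 each, adding 66. Group total = 66 + 30.80 = 96.80.

96.80 dollars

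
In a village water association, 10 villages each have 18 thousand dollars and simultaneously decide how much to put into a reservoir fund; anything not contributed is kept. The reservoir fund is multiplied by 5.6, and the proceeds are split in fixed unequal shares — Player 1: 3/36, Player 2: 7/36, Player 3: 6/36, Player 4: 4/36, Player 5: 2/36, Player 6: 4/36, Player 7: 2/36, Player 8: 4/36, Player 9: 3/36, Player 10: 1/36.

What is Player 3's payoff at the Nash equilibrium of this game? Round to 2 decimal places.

34.80 thousand dollars

Player j's private return per contributed unit is 5.6 × (j's share). Contributing is weakly dominant for j when that share is at least 1/5.6 = 0.1786, and contributing 0 is dominant otherwise.
Only Player 2 (7/36) clears that bar, contributing 18; the remaining 9 contribute 0. Total contributed: 18.
Player 3 keeps 18 and receives 5.6 × 18 × 6/36 = 16.80 from the reservoir fund, for a payoff of 34.80.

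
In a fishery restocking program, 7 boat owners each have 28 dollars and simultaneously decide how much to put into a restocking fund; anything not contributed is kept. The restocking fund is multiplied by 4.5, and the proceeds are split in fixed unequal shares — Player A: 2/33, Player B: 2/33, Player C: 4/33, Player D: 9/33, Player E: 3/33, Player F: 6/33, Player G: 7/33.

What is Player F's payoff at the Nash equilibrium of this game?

For player j, contributing a unit is worthwhile iff 4.5 × (j's share) ≥ 1, i.e. iff j's share is at least 0.2222.
The only share above 0.2222 is Player D's 9/33, contributing 28; the remaining 6 contribute 0. Total contributed: 28.
Player F keeps 28 and receives 4.5 × 28 × 6/33 = 22.91 from the restocking fund, for a payoff of 50.91.

50.91 dollars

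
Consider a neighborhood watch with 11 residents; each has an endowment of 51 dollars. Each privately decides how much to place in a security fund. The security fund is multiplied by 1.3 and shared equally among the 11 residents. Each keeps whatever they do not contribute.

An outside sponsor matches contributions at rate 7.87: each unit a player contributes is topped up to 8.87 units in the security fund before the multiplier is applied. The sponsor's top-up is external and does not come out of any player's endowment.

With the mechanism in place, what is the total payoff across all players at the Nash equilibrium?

6468.89 dollars

The effective private return per unit is now 1.3 × 8.87 / 11 = 1.0483 > 1, so every player's dominant strategy flips to full contribution.
At the Nash equilibrium everyone contributes 51. Group total payoff = 1.3 × 8.87 × 561 = 6468.89.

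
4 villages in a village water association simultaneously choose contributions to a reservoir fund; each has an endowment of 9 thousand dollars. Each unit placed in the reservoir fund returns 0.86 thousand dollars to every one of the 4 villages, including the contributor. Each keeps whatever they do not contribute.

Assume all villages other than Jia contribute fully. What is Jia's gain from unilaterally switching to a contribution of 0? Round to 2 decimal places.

1.26 thousand dollars

Switching from a contribution of 9 to 0 lets Jia keep an extra 9 thousand dollars, but lowers the reservoir fund by 9, which costs Jia their own share of that drop: 0.86 × 9 = 7.74.
Net gain = 9 − 7.74 = 1.26. The private return per contributed unit (0.86) is below 1, so free-riding is indeed the best response regardless of what the others do.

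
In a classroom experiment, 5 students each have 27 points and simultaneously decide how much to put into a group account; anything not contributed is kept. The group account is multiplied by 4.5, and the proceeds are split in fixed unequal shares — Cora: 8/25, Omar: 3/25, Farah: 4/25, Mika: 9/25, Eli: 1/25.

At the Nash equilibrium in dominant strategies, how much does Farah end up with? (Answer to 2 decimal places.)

Player j's private return per contributed unit is 4.5 × (j's share). Contributing is weakly dominant for j when that share is at least 1/4.5 = 0.2222, and contributing 0 is dominant otherwise.
Cora and Mika are above the threshold, contributing 27 each; the remaining 3 contribute 0. Total contributed: 54.
Farah keeps 27 and receives 4.5 × 54 × 4/25 = 38.88 from the group account, for a payoff of 65.88.

65.88 points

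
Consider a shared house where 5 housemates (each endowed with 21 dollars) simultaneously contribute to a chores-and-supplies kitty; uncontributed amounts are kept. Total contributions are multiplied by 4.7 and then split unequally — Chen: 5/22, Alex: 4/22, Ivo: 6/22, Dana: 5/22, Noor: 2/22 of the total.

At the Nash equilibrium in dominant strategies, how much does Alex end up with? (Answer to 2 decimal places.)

74.84 dollars

Player j's private return per contributed unit is 4.7 × (j's share). Contributing is weakly dominant for j when that share is at least 1/4.7 = 0.2128, and contributing 0 is dominant otherwise.
The shares above 0.2128 belong to Chen, Ivo and Dana, contributing 21 each; the remaining 2 contribute 0. Total contributed: 63.
Alex keeps 21 and receives 4.7 × 63 × 4/22 = 53.84 from the chores-and-supplies kitty, for a payoff of 74.84.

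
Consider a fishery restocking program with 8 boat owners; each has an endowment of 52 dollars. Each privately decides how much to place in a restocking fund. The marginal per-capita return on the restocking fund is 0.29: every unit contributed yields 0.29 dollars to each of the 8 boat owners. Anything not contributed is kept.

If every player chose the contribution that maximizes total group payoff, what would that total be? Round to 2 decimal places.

965.12 dollars

Each contributed unit returns 2.320 to the group as a whole (0.29 to each of 8 players), which exceeds 1, so the social optimum is full contribution: group total = 2.320 × 416 = 965.12.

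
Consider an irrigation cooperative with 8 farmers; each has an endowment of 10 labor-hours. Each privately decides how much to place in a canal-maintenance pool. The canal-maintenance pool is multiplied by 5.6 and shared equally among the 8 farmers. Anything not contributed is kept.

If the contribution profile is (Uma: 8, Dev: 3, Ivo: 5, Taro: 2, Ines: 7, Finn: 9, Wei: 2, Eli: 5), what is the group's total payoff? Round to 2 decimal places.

Total contributed: 8 + 3 + 5 + 2 + 7 + 9 + 2 + 5 = 41; total kept: 8 × 10 − 41 = 39.
The canal-maintenance pool pays out 5.6 × 41 = 229.60 in aggregate.
Group total = 39 + 229.60 = 268.60.

268.60 labor-hours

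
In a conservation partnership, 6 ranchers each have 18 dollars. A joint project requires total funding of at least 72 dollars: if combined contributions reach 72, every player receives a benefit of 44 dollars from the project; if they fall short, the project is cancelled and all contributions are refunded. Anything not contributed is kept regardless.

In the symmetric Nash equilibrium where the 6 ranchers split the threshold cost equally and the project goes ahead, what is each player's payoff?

Equal share of the threshold: 72/6 = 12.
At this profile no one gains by cutting their contribution: any cut drops the total below 72, the project is cancelled, contributions are refunded, and the deviator ends with 18, which is less than 18 − 12 + 44 = 50. Contributing more than 12 just wastes the excess. So contributing exactly 12 is a best response.
Each player's payoff: 18 − 12 + 44 = 50.

50 dollars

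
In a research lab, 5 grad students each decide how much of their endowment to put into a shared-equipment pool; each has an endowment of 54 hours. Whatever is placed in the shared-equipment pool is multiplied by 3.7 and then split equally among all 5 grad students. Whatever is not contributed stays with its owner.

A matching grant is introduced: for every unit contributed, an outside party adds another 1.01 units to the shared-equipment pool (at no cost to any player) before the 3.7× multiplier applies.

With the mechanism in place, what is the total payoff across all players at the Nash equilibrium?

With the mechanism, a contributed unit returns 3.7 × 2.01 / 5 = 1.4874 per unit of net cost to the contributor — now above 1 — so contributing fully is weakly dominant for every player.
At the Nash equilibrium everyone contributes 54. Group total payoff = 3.7 × 2.01 × 270 = 2007.99.

2007.99 hours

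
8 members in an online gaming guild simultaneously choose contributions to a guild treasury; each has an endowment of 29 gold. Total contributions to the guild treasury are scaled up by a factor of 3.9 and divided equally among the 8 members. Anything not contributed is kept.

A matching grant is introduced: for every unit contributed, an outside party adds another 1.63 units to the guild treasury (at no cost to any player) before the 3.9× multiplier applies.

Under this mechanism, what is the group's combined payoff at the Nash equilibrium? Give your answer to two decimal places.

The effective private return per unit is now 3.9 × 2.63 / 8 = 1.2821 > 1, so every player's dominant strategy flips to full contribution.
So the Nash equilibrium is full contribution by all 8; the group earns 3.9 × 2.63 × 232 = 2379.62.

2379.62 gold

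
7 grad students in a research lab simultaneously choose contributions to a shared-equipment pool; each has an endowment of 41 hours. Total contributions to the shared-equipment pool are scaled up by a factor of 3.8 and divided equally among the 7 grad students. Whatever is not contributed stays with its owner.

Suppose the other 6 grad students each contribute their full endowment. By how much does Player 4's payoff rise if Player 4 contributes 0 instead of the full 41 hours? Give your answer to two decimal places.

18.74 hours

Switching from a contribution of 41 to 0 lets Player 4 keep an extra 41 hours, but lowers the shared-equipment pool by 41, which costs Player 4 their own share of that drop: 3.8/7 × 41 = 22.26.
Net gain = 41 − 22.26 = 18.74. The private return per contributed unit (0.5429) is below 1, so free-riding is indeed the best response regardless of what the others do.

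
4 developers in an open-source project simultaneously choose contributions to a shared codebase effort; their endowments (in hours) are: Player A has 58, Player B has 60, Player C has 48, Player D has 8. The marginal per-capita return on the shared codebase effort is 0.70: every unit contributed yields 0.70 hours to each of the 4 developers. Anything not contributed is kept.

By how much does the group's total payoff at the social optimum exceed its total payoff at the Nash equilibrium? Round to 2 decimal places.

313.20 hours

The private return per contributed unit is 0.70 < 1 for everyone, so the Nash equilibrium is zero contribution and the group total is Σ E_j = 58 + 60 + 48 + 8 = 174.
Each contributed unit returns 2.800 to the group, so the social optimum is full contribution by everyone: group total = 2.800 × 174 = 487.20.
Efficiency loss = (2.800 − 1) × 174 = 313.20.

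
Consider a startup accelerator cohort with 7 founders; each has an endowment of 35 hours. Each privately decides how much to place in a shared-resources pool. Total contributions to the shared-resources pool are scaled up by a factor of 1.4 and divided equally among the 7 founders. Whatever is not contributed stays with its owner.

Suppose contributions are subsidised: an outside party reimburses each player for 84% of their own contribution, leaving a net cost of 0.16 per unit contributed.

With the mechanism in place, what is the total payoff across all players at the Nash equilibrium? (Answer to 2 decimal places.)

548.80 hours

The effective private return per unit is now (1.4/7) / 0.16 = 1.2500 > 1, so every player's dominant strategy flips to full contribution.
So the Nash equilibrium is full contribution by all 7; the group earns 7 × (35 × 0.84 + 1.4 × 35) = 548.80.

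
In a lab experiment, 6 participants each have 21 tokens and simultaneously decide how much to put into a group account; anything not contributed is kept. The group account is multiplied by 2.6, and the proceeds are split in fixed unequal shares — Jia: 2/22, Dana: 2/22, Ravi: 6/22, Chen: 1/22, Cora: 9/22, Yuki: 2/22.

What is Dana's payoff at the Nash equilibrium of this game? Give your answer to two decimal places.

25.96 tokens

Each unit j contributes comes back to j as 2.6 × (j's share), so j prefers to contribute only if that share exceeds 1/2.6 = 0.3846; otherwise keeping the unit dominates.
Cora alone (share 9/22) is above the threshold, contributing 21; the remaining 5 contribute 0. Total contributed: 21.
Dana keeps 21 and receives 2.6 × 21 × 2/22 = 4.96 from the group account, for a payoff of 25.96.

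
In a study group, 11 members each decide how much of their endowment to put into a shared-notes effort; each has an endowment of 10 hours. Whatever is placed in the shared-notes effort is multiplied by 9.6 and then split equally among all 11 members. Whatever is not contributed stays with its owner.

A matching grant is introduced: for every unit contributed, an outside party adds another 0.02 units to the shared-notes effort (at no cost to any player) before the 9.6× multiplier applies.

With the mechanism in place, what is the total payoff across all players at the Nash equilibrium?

With the mechanism, a contributed unit returns 9.6 × 1.02 / 11 = 0.8902 per unit of net cost — still below 1 — so contributing 0 remains dominant for every player.
Everyone keeps their endowment and the group total is 11 × 10 = 110.

110.00 hours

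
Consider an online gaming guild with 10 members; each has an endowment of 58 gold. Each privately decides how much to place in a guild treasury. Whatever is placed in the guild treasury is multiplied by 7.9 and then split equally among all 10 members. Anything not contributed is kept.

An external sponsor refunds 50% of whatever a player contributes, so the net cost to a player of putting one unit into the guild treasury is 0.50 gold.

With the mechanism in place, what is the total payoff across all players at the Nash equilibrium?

With the mechanism, a contributed unit returns (7.9/10) / 0.50 = 1.5800 per unit of net cost to the contributor — now above 1 — so contributing fully is weakly dominant for every player.
At the Nash equilibrium everyone contributes 58. Group total payoff = 10 × (58 × 0.50 + 7.9 × 58) = 4872.00.

4872.00 gold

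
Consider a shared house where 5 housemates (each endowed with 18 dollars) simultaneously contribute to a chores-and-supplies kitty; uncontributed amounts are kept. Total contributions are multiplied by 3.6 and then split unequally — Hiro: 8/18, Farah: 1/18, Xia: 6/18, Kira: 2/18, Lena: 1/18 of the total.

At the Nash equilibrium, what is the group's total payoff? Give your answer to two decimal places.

For player j, contributing a unit is worthwhile iff 3.6 × (j's share) ≥ 1, i.e. iff j's share is at least 0.2778.
The shares above 0.2778 belong to Hiro and Xia, contributing 18 each; the remaining 3 contribute 0. Total contributed: 36.
The chores-and-supplies kitty pays out 3.6 × 36 = 129.60 in total (split across the unequal shares, but the aggregate is all that matters for the group sum).
The 3 free-riders keep 18 each, adding 54. Group total = 54 + 129.60 = 183.60.

183.60 dollars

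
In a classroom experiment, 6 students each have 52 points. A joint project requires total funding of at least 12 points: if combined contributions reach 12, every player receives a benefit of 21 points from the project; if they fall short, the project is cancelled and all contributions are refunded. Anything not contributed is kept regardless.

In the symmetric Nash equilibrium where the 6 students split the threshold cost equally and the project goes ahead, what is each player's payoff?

Equal share of the threshold: 12/6 = 2.
At this profile no one gains by cutting their contribution: any cut drops the total below 12, the project is cancelled, contributions are refunded, and the deviator ends with 52, which is less than 52 − 2 + 21 = 71. Contributing more than 2 just wastes the excess. So contributing exactly 2 is a best response.
Each player's payoff: 52 − 2 + 21 = 71.

71 points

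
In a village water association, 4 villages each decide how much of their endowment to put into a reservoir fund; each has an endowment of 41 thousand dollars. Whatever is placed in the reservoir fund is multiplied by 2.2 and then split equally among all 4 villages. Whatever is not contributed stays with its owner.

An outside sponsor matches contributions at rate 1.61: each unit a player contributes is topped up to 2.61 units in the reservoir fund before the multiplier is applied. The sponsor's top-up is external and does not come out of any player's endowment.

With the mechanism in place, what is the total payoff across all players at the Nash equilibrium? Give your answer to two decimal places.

The effective private return per unit is now 2.2 × 2.61 / 4 = 1.4355 > 1, so every player's dominant strategy flips to full contribution.
So the Nash equilibrium is full contribution by all 4; the group earns 2.2 × 2.61 × 164 = 941.69.

941.69 thousand dollars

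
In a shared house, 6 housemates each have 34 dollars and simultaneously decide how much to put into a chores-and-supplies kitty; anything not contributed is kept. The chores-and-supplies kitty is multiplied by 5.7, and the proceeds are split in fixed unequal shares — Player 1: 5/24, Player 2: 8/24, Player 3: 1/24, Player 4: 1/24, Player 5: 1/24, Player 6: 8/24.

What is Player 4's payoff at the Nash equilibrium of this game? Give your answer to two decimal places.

Each unit j contributes comes back to j as 5.7 × (j's share), so j prefers to contribute only if that share exceeds 1/5.7 = 0.1754; otherwise keeping the unit dominates.
The shares above 0.1754 belong to Player 1, Player 2 and Player 6, contributing 34 each; the remaining 3 contribute 0. Total contributed: 102.
Player 4 keeps 34 and receives 5.7 × 102 × 1/24 = 24.23 from the chores-and-supplies kitty, for a payoff of 58.23.

58.23 dollars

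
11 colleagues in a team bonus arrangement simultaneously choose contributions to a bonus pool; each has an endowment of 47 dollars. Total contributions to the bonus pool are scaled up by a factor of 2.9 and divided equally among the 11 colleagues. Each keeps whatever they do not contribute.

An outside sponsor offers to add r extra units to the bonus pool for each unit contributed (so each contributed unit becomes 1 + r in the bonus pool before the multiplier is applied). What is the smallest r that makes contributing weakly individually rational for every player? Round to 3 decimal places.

2.793

With matching at rate r, one contributed unit becomes (1 + r) in the bonus pool and returns 2.9 × (1 + r) / 11 to the contributor.
Setting this equal to 1: 1 + r = 11/2.9 = 3.7931.
So the minimum matching rate is r = 3.7931 − 1 = 2.793.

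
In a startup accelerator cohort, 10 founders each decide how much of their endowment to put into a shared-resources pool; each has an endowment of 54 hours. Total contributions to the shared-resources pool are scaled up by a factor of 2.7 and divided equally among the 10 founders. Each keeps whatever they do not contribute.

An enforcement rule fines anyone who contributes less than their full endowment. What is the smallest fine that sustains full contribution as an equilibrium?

39.42 hours

Given the others contribute fully, the best deviation is to contribute 0 (any partial contribution still incurs the fine and gives up units whose private return 0.2700 is below 1).
Deviating from 54 to 0 saves 54 hours but forfeits the deviator's share of the drop in the shared-resources pool: 2.7/10 × 54 = 14.58.
So the deviation gain is 54 − 14.58 = 39.42, and the fine must be at least 39.42 hours to wipe it out.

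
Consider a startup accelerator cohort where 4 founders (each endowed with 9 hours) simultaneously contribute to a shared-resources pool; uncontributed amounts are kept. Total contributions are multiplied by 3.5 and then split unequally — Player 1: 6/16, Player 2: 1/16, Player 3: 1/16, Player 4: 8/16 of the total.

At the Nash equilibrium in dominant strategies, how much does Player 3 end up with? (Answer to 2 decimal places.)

12.94 hours

Player j's private return per contributed unit is 3.5 × (j's share). Contributing is weakly dominant for j when that share is at least 1/3.5 = 0.2857, and contributing 0 is dominant otherwise.
Player 1 and Player 4 are above the threshold, contributing 9 each; the remaining 2 contribute 0. Total contributed: 18.
Player 3 keeps 9 and receives 3.5 × 18 × 1/16 = 3.94 from the shared-resources pool, for a payoff of 12.94.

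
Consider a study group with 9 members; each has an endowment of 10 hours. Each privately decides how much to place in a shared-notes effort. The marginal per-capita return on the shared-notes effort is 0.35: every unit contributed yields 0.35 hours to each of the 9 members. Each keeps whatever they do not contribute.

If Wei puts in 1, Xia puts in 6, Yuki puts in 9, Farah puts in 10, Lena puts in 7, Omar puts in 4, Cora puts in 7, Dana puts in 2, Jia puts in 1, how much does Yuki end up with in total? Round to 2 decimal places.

Total contributed: 1 + 6 + 9 + 10 + 7 + 4 + 7 + 2 + 1 = 47.
Each receives 0.35 × 47 = 16.45 from the shared-notes effort.
Yuki keeps 10 − 9 = 1, so Yuki's payoff is 1 + 16.45 = 17.45.

17.45 hours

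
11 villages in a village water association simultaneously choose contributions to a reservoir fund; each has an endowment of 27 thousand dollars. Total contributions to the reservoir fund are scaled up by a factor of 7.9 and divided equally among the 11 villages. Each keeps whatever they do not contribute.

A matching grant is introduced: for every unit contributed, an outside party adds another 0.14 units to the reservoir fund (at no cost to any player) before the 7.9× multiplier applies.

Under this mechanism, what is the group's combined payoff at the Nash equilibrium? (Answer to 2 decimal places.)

297.00 thousand dollars

Even with the mechanism, each unit contributed returns only 7.9 × 1.14 / 11 = 0.8187 per unit of net cost, so contributing nothing is still dominant.
Everyone keeps their endowment and the group total is 11 × 27 = 297.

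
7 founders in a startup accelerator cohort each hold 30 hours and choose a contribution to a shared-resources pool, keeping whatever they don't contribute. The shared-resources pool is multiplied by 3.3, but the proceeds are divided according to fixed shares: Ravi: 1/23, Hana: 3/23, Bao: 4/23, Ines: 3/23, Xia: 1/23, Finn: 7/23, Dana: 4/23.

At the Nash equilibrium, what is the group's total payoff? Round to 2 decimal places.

For player j, contributing a unit is worthwhile iff 3.3 × (j's share) ≥ 1, i.e. iff j's share is at least 0.3030.
Finn alone (share 7/23) is above the threshold, contributing 30; the remaining 6 contribute 0. Total contributed: 30.
The shared-resources pool pays out 3.3 × 30 = 99.00 in total (split across the unequal shares, but the aggregate is all that matters for the group sum).
The 6 free-riders keep 30 each, adding 180. Group total = 180 + 99.00 = 279.00.

279.00 hours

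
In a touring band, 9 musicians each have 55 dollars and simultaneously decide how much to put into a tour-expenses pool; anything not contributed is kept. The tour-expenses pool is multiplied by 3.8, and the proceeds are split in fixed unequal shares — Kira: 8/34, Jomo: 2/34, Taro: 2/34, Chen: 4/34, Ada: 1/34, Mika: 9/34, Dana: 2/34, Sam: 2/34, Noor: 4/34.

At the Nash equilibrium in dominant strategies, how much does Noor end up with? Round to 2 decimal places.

Each unit j contributes comes back to j as 3.8 × (j's share), so j prefers to contribute only if that share exceeds 1/3.8 = 0.2632; otherwise keeping the unit dominates.
Mika alone (share 9/34) is above the threshold, contributing 55; the remaining 8 contribute 0. Total contributed: 55.
Noor keeps 55 and receives 3.8 × 55 × 4/34 = 24.59 from the tour-expenses pool, for a payoff of 79.59.

79.59 dollars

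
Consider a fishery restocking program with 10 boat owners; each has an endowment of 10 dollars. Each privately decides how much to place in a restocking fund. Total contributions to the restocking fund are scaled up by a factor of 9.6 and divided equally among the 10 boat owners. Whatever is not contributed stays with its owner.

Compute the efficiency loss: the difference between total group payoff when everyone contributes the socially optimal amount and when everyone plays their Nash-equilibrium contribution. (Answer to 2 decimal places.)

860.00 dollars

Each contributed unit returns 9.6/10 = 0.9600 to its contributor — below 1 — so contributing 0 is dominant for every player. At the Nash equilibrium everyone keeps their 10, and the group total is 10 × 10 = 100.
Each contributed unit returns 9.600 to the group as a whole (0.9600 to each of 10 players), which exceeds 1, so the social optimum is full contribution: group total = 9.600 × 100 = 960.00.
Efficiency loss = 960.00 − 100 = 860.00.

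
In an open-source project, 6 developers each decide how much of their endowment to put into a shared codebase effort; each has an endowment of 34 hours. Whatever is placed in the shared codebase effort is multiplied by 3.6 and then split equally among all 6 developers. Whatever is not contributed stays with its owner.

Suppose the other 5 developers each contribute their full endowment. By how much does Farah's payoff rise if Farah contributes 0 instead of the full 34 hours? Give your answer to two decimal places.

13.60 hours

Switching from a contribution of 34 to 0 lets Farah keep an extra 34 hours, but lowers the shared codebase effort by 34, which costs Farah their own share of that drop: 3.6/6 × 34 = 20.40.
Net gain = 34 − 20.40 = 13.60. The private return per contributed unit (0.6000) is below 1, so free-riding is indeed the best response regardless of what the others do.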